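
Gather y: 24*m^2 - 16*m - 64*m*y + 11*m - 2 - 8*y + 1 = 24*m^2 - 5*m + y*(-64*m - 8) - 1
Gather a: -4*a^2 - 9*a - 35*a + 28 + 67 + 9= -4*a^2 - 44*a + 104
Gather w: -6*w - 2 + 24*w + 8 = 18*w + 6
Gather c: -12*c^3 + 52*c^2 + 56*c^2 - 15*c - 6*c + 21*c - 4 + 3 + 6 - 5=-12*c^3 + 108*c^2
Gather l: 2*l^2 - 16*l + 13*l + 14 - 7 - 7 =2*l^2 - 3*l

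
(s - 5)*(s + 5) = s^2 - 25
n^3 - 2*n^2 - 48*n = n*(n - 8)*(n + 6)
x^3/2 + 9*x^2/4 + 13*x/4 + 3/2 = (x/2 + 1/2)*(x + 3/2)*(x + 2)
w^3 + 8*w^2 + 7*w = w*(w + 1)*(w + 7)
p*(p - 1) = p^2 - p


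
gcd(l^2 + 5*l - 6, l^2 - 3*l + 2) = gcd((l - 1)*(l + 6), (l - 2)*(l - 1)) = l - 1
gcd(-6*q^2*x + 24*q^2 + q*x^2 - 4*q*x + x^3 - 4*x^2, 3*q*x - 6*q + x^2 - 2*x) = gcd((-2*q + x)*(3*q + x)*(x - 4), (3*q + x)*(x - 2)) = 3*q + x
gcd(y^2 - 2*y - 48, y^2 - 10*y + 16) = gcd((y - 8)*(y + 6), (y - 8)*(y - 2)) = y - 8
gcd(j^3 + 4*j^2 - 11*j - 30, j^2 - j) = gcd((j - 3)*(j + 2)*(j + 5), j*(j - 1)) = 1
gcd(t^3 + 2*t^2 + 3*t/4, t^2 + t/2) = t^2 + t/2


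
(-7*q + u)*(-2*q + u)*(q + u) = 14*q^3 + 5*q^2*u - 8*q*u^2 + u^3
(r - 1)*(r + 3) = r^2 + 2*r - 3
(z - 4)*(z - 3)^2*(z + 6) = z^4 - 4*z^3 - 27*z^2 + 162*z - 216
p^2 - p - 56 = (p - 8)*(p + 7)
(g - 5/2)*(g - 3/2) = g^2 - 4*g + 15/4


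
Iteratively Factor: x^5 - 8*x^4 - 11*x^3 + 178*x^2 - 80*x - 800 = (x + 4)*(x^4 - 12*x^3 + 37*x^2 + 30*x - 200) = (x - 4)*(x + 4)*(x^3 - 8*x^2 + 5*x + 50) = (x - 4)*(x + 2)*(x + 4)*(x^2 - 10*x + 25) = (x - 5)*(x - 4)*(x + 2)*(x + 4)*(x - 5)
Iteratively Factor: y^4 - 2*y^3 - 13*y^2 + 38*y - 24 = (y - 1)*(y^3 - y^2 - 14*y + 24) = (y - 1)*(y + 4)*(y^2 - 5*y + 6) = (y - 2)*(y - 1)*(y + 4)*(y - 3)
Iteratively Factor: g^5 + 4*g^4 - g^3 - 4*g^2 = (g + 4)*(g^4 - g^2) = (g - 1)*(g + 4)*(g^3 + g^2) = (g - 1)*(g + 1)*(g + 4)*(g^2) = g*(g - 1)*(g + 1)*(g + 4)*(g)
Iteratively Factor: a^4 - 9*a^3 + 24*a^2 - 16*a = (a - 1)*(a^3 - 8*a^2 + 16*a) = a*(a - 1)*(a^2 - 8*a + 16) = a*(a - 4)*(a - 1)*(a - 4)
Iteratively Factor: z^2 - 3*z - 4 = (z - 4)*(z + 1)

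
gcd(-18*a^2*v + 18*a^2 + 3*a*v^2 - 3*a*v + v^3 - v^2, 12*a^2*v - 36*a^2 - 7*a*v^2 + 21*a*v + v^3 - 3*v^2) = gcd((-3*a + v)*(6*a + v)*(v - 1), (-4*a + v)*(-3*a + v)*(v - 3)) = -3*a + v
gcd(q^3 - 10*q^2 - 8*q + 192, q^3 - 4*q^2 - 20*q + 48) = q^2 - 2*q - 24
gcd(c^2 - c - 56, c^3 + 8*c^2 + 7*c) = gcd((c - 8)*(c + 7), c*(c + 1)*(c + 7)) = c + 7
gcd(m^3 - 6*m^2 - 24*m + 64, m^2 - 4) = m - 2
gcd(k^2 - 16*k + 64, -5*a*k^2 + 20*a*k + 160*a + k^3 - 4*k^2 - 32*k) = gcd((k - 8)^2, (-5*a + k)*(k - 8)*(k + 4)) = k - 8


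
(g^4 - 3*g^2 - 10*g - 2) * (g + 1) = g^5 + g^4 - 3*g^3 - 13*g^2 - 12*g - 2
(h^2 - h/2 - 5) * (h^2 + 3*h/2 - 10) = h^4 + h^3 - 63*h^2/4 - 5*h/2 + 50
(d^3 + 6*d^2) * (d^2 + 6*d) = d^5 + 12*d^4 + 36*d^3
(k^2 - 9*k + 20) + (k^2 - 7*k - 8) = 2*k^2 - 16*k + 12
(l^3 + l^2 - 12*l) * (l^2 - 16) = l^5 + l^4 - 28*l^3 - 16*l^2 + 192*l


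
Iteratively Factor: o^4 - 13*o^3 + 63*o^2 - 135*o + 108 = (o - 3)*(o^3 - 10*o^2 + 33*o - 36) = (o - 3)^2*(o^2 - 7*o + 12) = (o - 3)^3*(o - 4)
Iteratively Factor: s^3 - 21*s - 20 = (s + 4)*(s^2 - 4*s - 5) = (s - 5)*(s + 4)*(s + 1)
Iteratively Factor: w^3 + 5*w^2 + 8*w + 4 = (w + 1)*(w^2 + 4*w + 4) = (w + 1)*(w + 2)*(w + 2)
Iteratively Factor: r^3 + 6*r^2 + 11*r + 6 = (r + 2)*(r^2 + 4*r + 3) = (r + 1)*(r + 2)*(r + 3)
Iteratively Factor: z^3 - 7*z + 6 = (z - 2)*(z^2 + 2*z - 3) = (z - 2)*(z + 3)*(z - 1)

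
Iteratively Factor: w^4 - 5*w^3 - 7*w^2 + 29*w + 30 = (w + 1)*(w^3 - 6*w^2 - w + 30) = (w + 1)*(w + 2)*(w^2 - 8*w + 15) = (w - 5)*(w + 1)*(w + 2)*(w - 3)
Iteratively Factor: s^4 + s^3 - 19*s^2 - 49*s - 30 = (s - 5)*(s^3 + 6*s^2 + 11*s + 6) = (s - 5)*(s + 1)*(s^2 + 5*s + 6) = (s - 5)*(s + 1)*(s + 3)*(s + 2)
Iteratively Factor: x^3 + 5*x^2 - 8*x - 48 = (x + 4)*(x^2 + x - 12) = (x - 3)*(x + 4)*(x + 4)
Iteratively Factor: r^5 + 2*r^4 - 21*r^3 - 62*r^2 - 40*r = (r + 4)*(r^4 - 2*r^3 - 13*r^2 - 10*r) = (r + 1)*(r + 4)*(r^3 - 3*r^2 - 10*r) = r*(r + 1)*(r + 4)*(r^2 - 3*r - 10) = r*(r - 5)*(r + 1)*(r + 4)*(r + 2)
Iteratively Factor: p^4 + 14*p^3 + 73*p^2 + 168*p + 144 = (p + 4)*(p^3 + 10*p^2 + 33*p + 36) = (p + 4)^2*(p^2 + 6*p + 9) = (p + 3)*(p + 4)^2*(p + 3)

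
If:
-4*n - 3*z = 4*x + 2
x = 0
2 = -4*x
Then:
No Solution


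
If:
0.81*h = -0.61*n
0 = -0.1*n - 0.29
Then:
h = 2.18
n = -2.90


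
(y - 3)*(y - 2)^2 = y^3 - 7*y^2 + 16*y - 12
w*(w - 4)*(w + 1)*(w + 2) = w^4 - w^3 - 10*w^2 - 8*w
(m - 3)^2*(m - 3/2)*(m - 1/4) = m^4 - 31*m^3/4 + 159*m^2/8 - 18*m + 27/8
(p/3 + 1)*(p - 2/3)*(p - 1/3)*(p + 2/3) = p^4/3 + 8*p^3/9 - 13*p^2/27 - 32*p/81 + 4/27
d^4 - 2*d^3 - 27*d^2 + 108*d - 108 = (d - 3)^2*(d - 2)*(d + 6)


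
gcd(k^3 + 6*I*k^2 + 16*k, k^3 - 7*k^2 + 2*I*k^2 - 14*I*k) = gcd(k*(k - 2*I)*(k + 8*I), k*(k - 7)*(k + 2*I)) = k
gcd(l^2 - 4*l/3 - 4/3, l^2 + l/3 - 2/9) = l + 2/3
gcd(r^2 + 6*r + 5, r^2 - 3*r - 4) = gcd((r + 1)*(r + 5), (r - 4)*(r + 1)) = r + 1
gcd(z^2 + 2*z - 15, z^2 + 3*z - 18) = z - 3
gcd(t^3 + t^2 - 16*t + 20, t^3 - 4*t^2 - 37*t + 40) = t + 5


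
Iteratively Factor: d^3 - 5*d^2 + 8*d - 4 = (d - 2)*(d^2 - 3*d + 2) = (d - 2)*(d - 1)*(d - 2)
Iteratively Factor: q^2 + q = (q)*(q + 1)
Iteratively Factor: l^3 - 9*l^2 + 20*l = (l - 5)*(l^2 - 4*l) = l*(l - 5)*(l - 4)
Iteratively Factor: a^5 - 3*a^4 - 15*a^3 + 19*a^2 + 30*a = (a + 3)*(a^4 - 6*a^3 + 3*a^2 + 10*a) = a*(a + 3)*(a^3 - 6*a^2 + 3*a + 10) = a*(a - 5)*(a + 3)*(a^2 - a - 2) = a*(a - 5)*(a - 2)*(a + 3)*(a + 1)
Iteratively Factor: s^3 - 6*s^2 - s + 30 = (s - 5)*(s^2 - s - 6) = (s - 5)*(s + 2)*(s - 3)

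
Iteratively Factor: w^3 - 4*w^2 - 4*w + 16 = (w - 4)*(w^2 - 4) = (w - 4)*(w - 2)*(w + 2)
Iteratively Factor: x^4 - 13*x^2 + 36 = (x + 2)*(x^3 - 2*x^2 - 9*x + 18) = (x - 3)*(x + 2)*(x^2 + x - 6) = (x - 3)*(x - 2)*(x + 2)*(x + 3)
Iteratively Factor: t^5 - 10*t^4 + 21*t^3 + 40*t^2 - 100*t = (t)*(t^4 - 10*t^3 + 21*t^2 + 40*t - 100) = t*(t + 2)*(t^3 - 12*t^2 + 45*t - 50) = t*(t - 2)*(t + 2)*(t^2 - 10*t + 25) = t*(t - 5)*(t - 2)*(t + 2)*(t - 5)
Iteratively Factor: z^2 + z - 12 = (z + 4)*(z - 3)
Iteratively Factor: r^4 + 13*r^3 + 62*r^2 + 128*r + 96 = (r + 4)*(r^3 + 9*r^2 + 26*r + 24) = (r + 4)^2*(r^2 + 5*r + 6) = (r + 2)*(r + 4)^2*(r + 3)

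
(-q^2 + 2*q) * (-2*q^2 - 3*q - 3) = 2*q^4 - q^3 - 3*q^2 - 6*q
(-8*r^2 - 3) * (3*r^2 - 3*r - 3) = -24*r^4 + 24*r^3 + 15*r^2 + 9*r + 9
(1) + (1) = 2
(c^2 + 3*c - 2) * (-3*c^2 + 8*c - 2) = -3*c^4 - c^3 + 28*c^2 - 22*c + 4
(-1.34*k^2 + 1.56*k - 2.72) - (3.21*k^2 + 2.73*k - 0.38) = -4.55*k^2 - 1.17*k - 2.34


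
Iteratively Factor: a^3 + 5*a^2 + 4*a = (a + 1)*(a^2 + 4*a) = (a + 1)*(a + 4)*(a)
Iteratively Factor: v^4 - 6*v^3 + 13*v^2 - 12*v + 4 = (v - 2)*(v^3 - 4*v^2 + 5*v - 2) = (v - 2)*(v - 1)*(v^2 - 3*v + 2) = (v - 2)^2*(v - 1)*(v - 1)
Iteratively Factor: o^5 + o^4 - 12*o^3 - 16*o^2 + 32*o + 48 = (o + 2)*(o^4 - o^3 - 10*o^2 + 4*o + 24) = (o + 2)^2*(o^3 - 3*o^2 - 4*o + 12) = (o + 2)^3*(o^2 - 5*o + 6) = (o - 3)*(o + 2)^3*(o - 2)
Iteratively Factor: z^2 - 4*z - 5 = (z + 1)*(z - 5)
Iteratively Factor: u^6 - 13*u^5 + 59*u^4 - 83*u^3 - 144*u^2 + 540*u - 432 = (u - 4)*(u^5 - 9*u^4 + 23*u^3 + 9*u^2 - 108*u + 108) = (u - 4)*(u - 3)*(u^4 - 6*u^3 + 5*u^2 + 24*u - 36) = (u - 4)*(u - 3)^2*(u^3 - 3*u^2 - 4*u + 12) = (u - 4)*(u - 3)^3*(u^2 - 4) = (u - 4)*(u - 3)^3*(u - 2)*(u + 2)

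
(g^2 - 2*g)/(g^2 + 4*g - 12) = g/(g + 6)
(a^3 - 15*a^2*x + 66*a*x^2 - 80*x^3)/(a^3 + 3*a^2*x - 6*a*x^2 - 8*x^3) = (a^2 - 13*a*x + 40*x^2)/(a^2 + 5*a*x + 4*x^2)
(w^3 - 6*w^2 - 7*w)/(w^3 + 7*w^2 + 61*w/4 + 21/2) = 4*w*(w^2 - 6*w - 7)/(4*w^3 + 28*w^2 + 61*w + 42)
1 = 1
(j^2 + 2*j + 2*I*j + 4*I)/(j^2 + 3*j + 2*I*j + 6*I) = (j + 2)/(j + 3)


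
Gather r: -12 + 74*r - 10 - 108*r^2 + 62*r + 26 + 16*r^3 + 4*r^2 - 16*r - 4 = 16*r^3 - 104*r^2 + 120*r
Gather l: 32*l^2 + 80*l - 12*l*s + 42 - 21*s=32*l^2 + l*(80 - 12*s) - 21*s + 42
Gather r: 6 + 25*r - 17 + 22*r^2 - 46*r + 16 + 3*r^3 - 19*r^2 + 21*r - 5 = 3*r^3 + 3*r^2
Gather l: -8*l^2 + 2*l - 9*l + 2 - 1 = -8*l^2 - 7*l + 1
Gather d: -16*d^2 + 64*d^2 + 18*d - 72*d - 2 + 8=48*d^2 - 54*d + 6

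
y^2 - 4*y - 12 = (y - 6)*(y + 2)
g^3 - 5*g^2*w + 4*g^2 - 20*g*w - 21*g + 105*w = (g - 3)*(g + 7)*(g - 5*w)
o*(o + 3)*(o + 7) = o^3 + 10*o^2 + 21*o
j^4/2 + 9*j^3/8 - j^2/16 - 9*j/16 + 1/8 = (j/2 + 1/2)*(j - 1/2)*(j - 1/4)*(j + 2)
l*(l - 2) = l^2 - 2*l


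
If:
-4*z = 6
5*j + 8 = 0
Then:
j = -8/5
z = -3/2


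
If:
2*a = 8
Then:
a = 4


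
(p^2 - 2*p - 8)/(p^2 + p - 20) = (p + 2)/(p + 5)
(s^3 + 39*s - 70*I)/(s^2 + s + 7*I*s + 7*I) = (s^2 - 7*I*s - 10)/(s + 1)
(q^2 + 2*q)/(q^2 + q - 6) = q*(q + 2)/(q^2 + q - 6)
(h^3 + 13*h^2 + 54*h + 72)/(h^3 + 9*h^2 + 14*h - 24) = (h + 3)/(h - 1)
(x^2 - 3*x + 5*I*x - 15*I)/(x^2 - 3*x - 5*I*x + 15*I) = (x + 5*I)/(x - 5*I)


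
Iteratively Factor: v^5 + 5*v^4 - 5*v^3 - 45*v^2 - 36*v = (v - 3)*(v^4 + 8*v^3 + 19*v^2 + 12*v) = (v - 3)*(v + 4)*(v^3 + 4*v^2 + 3*v) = (v - 3)*(v + 1)*(v + 4)*(v^2 + 3*v) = v*(v - 3)*(v + 1)*(v + 4)*(v + 3)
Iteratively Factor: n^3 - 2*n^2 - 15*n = (n - 5)*(n^2 + 3*n) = (n - 5)*(n + 3)*(n)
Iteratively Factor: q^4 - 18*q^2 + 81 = (q - 3)*(q^3 + 3*q^2 - 9*q - 27) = (q - 3)^2*(q^2 + 6*q + 9) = (q - 3)^2*(q + 3)*(q + 3)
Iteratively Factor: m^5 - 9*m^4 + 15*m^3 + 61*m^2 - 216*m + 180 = (m - 3)*(m^4 - 6*m^3 - 3*m^2 + 52*m - 60) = (m - 3)*(m + 3)*(m^3 - 9*m^2 + 24*m - 20) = (m - 5)*(m - 3)*(m + 3)*(m^2 - 4*m + 4) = (m - 5)*(m - 3)*(m - 2)*(m + 3)*(m - 2)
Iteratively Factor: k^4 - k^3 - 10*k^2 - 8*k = (k)*(k^3 - k^2 - 10*k - 8) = k*(k - 4)*(k^2 + 3*k + 2) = k*(k - 4)*(k + 2)*(k + 1)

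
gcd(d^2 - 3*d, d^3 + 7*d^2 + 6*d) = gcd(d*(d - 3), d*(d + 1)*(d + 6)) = d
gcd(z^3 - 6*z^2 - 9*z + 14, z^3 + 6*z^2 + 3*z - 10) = z^2 + z - 2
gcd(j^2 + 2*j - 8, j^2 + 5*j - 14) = j - 2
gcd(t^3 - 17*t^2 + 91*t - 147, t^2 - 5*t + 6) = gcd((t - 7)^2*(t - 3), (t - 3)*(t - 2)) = t - 3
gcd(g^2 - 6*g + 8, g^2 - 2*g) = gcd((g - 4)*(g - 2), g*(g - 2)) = g - 2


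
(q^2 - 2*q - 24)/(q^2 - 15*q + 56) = (q^2 - 2*q - 24)/(q^2 - 15*q + 56)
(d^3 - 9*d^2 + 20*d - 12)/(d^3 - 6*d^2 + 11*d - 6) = (d - 6)/(d - 3)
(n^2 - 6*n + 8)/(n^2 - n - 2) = (n - 4)/(n + 1)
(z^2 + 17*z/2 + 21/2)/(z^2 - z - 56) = (z + 3/2)/(z - 8)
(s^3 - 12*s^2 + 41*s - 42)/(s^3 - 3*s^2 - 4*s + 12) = (s - 7)/(s + 2)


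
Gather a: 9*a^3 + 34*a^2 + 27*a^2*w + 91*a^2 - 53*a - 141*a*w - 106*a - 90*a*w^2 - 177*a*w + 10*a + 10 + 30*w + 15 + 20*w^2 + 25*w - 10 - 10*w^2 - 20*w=9*a^3 + a^2*(27*w + 125) + a*(-90*w^2 - 318*w - 149) + 10*w^2 + 35*w + 15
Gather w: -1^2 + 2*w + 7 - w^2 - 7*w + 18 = -w^2 - 5*w + 24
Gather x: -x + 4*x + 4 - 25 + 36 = 3*x + 15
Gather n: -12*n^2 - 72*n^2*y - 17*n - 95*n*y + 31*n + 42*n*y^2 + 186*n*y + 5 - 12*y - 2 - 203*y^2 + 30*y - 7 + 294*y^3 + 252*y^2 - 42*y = n^2*(-72*y - 12) + n*(42*y^2 + 91*y + 14) + 294*y^3 + 49*y^2 - 24*y - 4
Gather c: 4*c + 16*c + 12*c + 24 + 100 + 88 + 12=32*c + 224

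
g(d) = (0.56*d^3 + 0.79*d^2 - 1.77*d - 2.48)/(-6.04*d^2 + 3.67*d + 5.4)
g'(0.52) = -0.34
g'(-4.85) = -0.09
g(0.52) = -0.55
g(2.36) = -0.26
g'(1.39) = -21.49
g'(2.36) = -0.25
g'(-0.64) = 36.42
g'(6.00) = -0.10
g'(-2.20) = -0.07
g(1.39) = 1.63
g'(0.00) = -0.02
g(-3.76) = 0.15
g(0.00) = -0.46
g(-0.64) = -2.03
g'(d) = (12.08*d - 3.67)*(0.56*d^3 + 0.79*d^2 - 1.77*d - 2.48)/(-6.04*d^2 + 3.67*d + 5.4)^2 + (1.68*d^2 + 1.58*d - 1.77)/(-6.04*d^2 + 3.67*d + 5.4) = (-3.3824*d^4 + 4.1104*d^3 + 1.2805*d^2 - 21.4264*d - 0.456400000000002)/(36.4816*d^4 - 44.3336*d^3 - 51.7631*d^2 + 39.636*d + 29.16)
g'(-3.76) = -0.09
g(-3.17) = 0.10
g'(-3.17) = -0.09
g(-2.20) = 0.02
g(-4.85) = 0.25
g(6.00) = -0.72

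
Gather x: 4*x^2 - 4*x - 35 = 4*x^2 - 4*x - 35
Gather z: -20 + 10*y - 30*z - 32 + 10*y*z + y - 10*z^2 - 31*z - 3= 11*y - 10*z^2 + z*(10*y - 61) - 55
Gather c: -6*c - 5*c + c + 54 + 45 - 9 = 90 - 10*c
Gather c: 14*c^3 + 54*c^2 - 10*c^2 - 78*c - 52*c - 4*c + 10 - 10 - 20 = 14*c^3 + 44*c^2 - 134*c - 20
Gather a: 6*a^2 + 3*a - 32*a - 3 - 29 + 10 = 6*a^2 - 29*a - 22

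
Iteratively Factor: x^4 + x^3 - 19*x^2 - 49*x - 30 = (x + 1)*(x^3 - 19*x - 30) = (x + 1)*(x + 2)*(x^2 - 2*x - 15) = (x + 1)*(x + 2)*(x + 3)*(x - 5)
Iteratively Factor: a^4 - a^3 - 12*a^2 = (a - 4)*(a^3 + 3*a^2) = a*(a - 4)*(a^2 + 3*a) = a*(a - 4)*(a + 3)*(a)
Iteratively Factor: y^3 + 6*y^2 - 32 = (y - 2)*(y^2 + 8*y + 16) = (y - 2)*(y + 4)*(y + 4)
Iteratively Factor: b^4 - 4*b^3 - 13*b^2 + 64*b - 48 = (b - 4)*(b^3 - 13*b + 12) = (b - 4)*(b - 3)*(b^2 + 3*b - 4) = (b - 4)*(b - 3)*(b + 4)*(b - 1)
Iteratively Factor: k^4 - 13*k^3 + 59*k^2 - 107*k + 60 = (k - 5)*(k^3 - 8*k^2 + 19*k - 12) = (k - 5)*(k - 4)*(k^2 - 4*k + 3) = (k - 5)*(k - 4)*(k - 3)*(k - 1)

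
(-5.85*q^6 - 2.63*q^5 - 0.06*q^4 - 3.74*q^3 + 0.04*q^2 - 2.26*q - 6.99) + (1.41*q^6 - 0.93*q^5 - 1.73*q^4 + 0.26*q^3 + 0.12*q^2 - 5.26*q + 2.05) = -4.44*q^6 - 3.56*q^5 - 1.79*q^4 - 3.48*q^3 + 0.16*q^2 - 7.52*q - 4.94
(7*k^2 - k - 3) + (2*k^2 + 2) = 9*k^2 - k - 1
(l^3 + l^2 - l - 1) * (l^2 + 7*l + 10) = l^5 + 8*l^4 + 16*l^3 + 2*l^2 - 17*l - 10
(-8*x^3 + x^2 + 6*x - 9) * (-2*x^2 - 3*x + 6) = 16*x^5 + 22*x^4 - 63*x^3 + 6*x^2 + 63*x - 54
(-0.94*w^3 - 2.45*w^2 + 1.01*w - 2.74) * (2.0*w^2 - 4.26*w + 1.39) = -1.88*w^5 - 0.895600000000001*w^4 + 11.1504*w^3 - 13.1881*w^2 + 13.0763*w - 3.8086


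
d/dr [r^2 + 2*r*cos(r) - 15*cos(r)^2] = -2*r*sin(r) + 2*r + 15*sin(2*r) + 2*cos(r)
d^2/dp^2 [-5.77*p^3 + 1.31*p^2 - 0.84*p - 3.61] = 2.62 - 34.62*p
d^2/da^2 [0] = 0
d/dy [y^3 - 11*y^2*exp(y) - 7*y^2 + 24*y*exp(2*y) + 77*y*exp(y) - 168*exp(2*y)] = -11*y^2*exp(y) + 3*y^2 + 48*y*exp(2*y) + 55*y*exp(y) - 14*y - 312*exp(2*y) + 77*exp(y)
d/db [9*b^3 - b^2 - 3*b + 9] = 27*b^2 - 2*b - 3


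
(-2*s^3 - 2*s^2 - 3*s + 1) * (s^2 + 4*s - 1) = -2*s^5 - 10*s^4 - 9*s^3 - 9*s^2 + 7*s - 1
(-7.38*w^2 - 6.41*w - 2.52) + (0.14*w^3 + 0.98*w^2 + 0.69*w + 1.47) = 0.14*w^3 - 6.4*w^2 - 5.72*w - 1.05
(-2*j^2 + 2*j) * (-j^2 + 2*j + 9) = 2*j^4 - 6*j^3 - 14*j^2 + 18*j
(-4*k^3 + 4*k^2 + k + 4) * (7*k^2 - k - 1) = -28*k^5 + 32*k^4 + 7*k^3 + 23*k^2 - 5*k - 4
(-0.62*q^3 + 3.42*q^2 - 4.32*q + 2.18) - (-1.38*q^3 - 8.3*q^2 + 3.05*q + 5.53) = 0.76*q^3 + 11.72*q^2 - 7.37*q - 3.35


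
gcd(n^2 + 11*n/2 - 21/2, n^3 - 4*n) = 1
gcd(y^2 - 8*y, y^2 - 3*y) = y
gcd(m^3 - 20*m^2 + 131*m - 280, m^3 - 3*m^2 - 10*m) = m - 5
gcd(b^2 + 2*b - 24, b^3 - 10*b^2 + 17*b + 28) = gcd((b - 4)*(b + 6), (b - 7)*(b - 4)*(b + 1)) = b - 4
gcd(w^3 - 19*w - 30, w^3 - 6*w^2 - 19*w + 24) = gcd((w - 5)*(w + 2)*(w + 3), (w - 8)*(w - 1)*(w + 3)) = w + 3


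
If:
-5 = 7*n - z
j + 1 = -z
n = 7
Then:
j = -55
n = 7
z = 54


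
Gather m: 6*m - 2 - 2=6*m - 4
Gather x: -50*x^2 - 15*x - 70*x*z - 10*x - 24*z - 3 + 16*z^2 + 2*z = -50*x^2 + x*(-70*z - 25) + 16*z^2 - 22*z - 3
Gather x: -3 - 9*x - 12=-9*x - 15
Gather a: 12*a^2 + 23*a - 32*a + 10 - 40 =12*a^2 - 9*a - 30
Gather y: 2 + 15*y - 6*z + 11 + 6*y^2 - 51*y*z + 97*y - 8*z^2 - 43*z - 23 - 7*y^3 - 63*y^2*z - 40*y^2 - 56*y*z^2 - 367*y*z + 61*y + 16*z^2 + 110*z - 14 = -7*y^3 + y^2*(-63*z - 34) + y*(-56*z^2 - 418*z + 173) + 8*z^2 + 61*z - 24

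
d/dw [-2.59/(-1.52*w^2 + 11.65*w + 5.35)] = (30.1735 - 7.8736*w)/(-1.52*w^2 + 11.65*w + 5.35)^2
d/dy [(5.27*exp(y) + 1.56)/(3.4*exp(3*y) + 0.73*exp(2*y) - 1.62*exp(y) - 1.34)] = (-(5.27*exp(y) + 1.56)*(10.2*exp(2*y) + 1.46*exp(y) - 1.62) + 17.918*exp(3*y) + 3.8471*exp(2*y) - 8.5374*exp(y) - 7.0618)*exp(y)/(3.4*exp(3*y) + 0.73*exp(2*y) - 1.62*exp(y) - 1.34)^2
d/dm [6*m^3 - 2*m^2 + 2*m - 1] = 18*m^2 - 4*m + 2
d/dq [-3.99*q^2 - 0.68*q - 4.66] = -7.98*q - 0.68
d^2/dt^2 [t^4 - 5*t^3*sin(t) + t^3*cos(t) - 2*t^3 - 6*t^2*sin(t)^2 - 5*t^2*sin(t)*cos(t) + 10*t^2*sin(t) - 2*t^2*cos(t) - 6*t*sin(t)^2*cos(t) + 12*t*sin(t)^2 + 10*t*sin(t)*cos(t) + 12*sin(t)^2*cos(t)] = 5*t^3*sin(t) - t^3*cos(t) - 16*t^2*sin(t) + 10*t^2*sin(2*t) - 28*t^2*cos(t) - 12*t^2*cos(2*t) + 12*t^2 - 22*t*sin(t) - 44*t*sin(2*t) + 95*t*cos(t)/2 + 4*t*cos(2*t) - 27*t*cos(3*t)/2 - 12*t + 23*sin(t) + 19*sin(2*t) - 9*sin(3*t) - 7*cos(t) + 26*cos(2*t) + 27*cos(3*t) - 6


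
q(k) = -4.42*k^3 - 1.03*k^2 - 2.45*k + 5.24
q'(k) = -13.26*k^2 - 2.06*k - 2.45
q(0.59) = 2.53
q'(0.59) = -8.28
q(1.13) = -5.22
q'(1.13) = -21.71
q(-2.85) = 106.18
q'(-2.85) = -104.28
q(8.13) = -2457.92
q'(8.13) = -895.64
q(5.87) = -938.63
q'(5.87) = -471.44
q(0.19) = 4.71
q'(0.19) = -3.32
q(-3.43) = 179.89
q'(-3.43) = -151.39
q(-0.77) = 8.53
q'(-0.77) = -8.73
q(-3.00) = 122.66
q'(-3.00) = -115.61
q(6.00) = -1001.26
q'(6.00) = -492.17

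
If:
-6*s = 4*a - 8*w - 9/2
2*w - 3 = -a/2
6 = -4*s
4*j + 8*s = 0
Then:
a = 17/4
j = 3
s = -3/2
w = 7/16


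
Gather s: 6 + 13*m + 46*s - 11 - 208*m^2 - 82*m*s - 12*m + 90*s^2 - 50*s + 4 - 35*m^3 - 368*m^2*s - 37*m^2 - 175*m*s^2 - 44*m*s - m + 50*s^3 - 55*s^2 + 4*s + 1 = -35*m^3 - 245*m^2 + 50*s^3 + s^2*(35 - 175*m) + s*(-368*m^2 - 126*m)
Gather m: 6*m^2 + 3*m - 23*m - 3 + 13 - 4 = 6*m^2 - 20*m + 6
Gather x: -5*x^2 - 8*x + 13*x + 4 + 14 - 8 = -5*x^2 + 5*x + 10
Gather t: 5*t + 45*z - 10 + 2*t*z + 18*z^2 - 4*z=t*(2*z + 5) + 18*z^2 + 41*z - 10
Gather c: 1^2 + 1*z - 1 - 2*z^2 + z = -2*z^2 + 2*z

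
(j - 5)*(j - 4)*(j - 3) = j^3 - 12*j^2 + 47*j - 60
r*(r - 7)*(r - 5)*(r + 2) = r^4 - 10*r^3 + 11*r^2 + 70*r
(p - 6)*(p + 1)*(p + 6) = p^3 + p^2 - 36*p - 36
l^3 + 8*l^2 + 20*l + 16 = (l + 2)^2*(l + 4)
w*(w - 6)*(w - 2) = w^3 - 8*w^2 + 12*w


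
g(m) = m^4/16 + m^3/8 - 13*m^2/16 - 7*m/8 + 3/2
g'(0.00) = -0.88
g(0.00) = 1.50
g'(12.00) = 465.62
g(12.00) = 1386.00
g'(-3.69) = -2.33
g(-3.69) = -1.03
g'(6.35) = 67.94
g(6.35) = 96.81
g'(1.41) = -1.72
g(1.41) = -0.75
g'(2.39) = 0.80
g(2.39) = -1.49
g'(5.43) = 41.38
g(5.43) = 47.14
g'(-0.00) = -0.88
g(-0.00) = 1.50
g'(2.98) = 4.23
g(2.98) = -0.09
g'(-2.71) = 1.31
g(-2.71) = -1.21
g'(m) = m^3/4 + 3*m^2/8 - 13*m/8 - 7/8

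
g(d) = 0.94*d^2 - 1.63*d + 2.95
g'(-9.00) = -18.55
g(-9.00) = 93.76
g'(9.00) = 15.29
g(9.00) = 64.42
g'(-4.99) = -11.01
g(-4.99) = 34.49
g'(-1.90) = -5.20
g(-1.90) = 9.44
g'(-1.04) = -3.59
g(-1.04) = 5.66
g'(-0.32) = -2.23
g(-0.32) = 3.57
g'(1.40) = 1.00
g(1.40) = 2.51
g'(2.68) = 3.41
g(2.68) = 5.33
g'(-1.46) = -4.37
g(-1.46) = 7.33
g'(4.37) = 6.59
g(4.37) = 13.78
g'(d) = 1.88*d - 1.63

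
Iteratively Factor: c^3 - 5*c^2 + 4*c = (c - 1)*(c^2 - 4*c) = c*(c - 1)*(c - 4)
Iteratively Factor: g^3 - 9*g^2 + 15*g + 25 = (g + 1)*(g^2 - 10*g + 25) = (g - 5)*(g + 1)*(g - 5)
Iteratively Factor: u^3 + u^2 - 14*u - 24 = (u + 3)*(u^2 - 2*u - 8) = (u - 4)*(u + 3)*(u + 2)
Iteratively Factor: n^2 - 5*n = (n - 5)*(n)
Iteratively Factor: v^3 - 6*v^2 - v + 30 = (v - 3)*(v^2 - 3*v - 10) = (v - 5)*(v - 3)*(v + 2)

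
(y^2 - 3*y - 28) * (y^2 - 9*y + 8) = y^4 - 12*y^3 + 7*y^2 + 228*y - 224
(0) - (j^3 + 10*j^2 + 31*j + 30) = -j^3 - 10*j^2 - 31*j - 30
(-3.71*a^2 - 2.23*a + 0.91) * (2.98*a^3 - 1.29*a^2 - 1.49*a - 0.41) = -11.0558*a^5 - 1.8595*a^4 + 11.1164*a^3 + 3.6699*a^2 - 0.4416*a - 0.3731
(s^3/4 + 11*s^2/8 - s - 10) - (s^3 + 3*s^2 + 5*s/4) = -3*s^3/4 - 13*s^2/8 - 9*s/4 - 10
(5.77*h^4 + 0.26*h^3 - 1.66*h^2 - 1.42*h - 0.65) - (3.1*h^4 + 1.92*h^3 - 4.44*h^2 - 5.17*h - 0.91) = 2.67*h^4 - 1.66*h^3 + 2.78*h^2 + 3.75*h + 0.26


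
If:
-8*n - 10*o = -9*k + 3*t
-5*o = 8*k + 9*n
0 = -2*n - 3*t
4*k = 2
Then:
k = 1/2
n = -25/24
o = 43/40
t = 25/36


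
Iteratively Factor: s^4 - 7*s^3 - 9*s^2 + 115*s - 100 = (s + 4)*(s^3 - 11*s^2 + 35*s - 25) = (s - 5)*(s + 4)*(s^2 - 6*s + 5) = (s - 5)*(s - 1)*(s + 4)*(s - 5)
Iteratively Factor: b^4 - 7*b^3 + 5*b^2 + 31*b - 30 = (b - 1)*(b^3 - 6*b^2 - b + 30) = (b - 5)*(b - 1)*(b^2 - b - 6) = (b - 5)*(b - 3)*(b - 1)*(b + 2)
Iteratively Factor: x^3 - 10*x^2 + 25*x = (x - 5)*(x^2 - 5*x) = x*(x - 5)*(x - 5)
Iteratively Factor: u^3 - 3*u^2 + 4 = (u - 2)*(u^2 - u - 2) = (u - 2)^2*(u + 1)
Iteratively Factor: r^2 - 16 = (r + 4)*(r - 4)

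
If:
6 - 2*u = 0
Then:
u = 3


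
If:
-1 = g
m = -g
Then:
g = -1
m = 1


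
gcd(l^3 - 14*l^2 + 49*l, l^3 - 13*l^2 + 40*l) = l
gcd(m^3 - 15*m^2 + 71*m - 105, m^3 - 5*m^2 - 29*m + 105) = m^2 - 10*m + 21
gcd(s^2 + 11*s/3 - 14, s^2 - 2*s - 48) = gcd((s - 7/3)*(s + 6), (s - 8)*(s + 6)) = s + 6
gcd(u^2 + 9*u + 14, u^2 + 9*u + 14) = u^2 + 9*u + 14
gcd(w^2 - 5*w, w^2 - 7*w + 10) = w - 5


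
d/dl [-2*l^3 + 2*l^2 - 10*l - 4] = -6*l^2 + 4*l - 10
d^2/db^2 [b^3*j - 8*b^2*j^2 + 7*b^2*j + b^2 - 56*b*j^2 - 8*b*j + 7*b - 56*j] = 6*b*j - 16*j^2 + 14*j + 2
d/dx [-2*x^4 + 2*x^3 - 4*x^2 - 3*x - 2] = -8*x^3 + 6*x^2 - 8*x - 3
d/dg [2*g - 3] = 2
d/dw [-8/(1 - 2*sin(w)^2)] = -32*sin(2*w)/(cos(4*w) + 1)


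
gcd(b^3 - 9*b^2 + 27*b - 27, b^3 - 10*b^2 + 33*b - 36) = b^2 - 6*b + 9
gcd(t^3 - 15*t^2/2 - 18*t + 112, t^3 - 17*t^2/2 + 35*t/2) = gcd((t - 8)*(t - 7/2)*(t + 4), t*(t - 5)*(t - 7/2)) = t - 7/2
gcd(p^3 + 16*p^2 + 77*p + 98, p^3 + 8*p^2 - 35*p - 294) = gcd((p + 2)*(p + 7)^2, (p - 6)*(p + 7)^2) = p^2 + 14*p + 49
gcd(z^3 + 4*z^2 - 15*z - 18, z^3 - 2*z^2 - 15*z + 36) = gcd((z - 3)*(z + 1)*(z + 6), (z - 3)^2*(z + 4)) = z - 3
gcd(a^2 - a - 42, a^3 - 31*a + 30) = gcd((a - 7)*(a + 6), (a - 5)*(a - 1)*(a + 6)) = a + 6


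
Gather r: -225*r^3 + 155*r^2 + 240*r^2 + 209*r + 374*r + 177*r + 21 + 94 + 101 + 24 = -225*r^3 + 395*r^2 + 760*r + 240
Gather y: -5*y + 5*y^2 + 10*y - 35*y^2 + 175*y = -30*y^2 + 180*y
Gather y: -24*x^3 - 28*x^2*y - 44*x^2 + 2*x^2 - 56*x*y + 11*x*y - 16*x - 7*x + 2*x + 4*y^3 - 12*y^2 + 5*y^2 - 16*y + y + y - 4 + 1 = -24*x^3 - 42*x^2 - 21*x + 4*y^3 - 7*y^2 + y*(-28*x^2 - 45*x - 14) - 3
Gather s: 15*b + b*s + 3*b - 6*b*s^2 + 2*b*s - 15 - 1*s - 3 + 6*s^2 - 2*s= 18*b + s^2*(6 - 6*b) + s*(3*b - 3) - 18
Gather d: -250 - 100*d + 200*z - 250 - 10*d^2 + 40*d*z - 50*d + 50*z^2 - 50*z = -10*d^2 + d*(40*z - 150) + 50*z^2 + 150*z - 500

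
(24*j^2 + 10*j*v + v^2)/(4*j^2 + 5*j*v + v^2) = (6*j + v)/(j + v)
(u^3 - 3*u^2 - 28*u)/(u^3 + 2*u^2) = (u^2 - 3*u - 28)/(u*(u + 2))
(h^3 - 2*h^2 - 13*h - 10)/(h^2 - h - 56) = (-h^3 + 2*h^2 + 13*h + 10)/(-h^2 + h + 56)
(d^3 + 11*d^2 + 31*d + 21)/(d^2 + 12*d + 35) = (d^2 + 4*d + 3)/(d + 5)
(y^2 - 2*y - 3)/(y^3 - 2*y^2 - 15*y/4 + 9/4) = 4*(y + 1)/(4*y^2 + 4*y - 3)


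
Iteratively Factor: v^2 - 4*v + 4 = (v - 2)*(v - 2)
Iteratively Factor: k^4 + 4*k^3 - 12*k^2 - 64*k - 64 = (k + 4)*(k^3 - 12*k - 16) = (k + 2)*(k + 4)*(k^2 - 2*k - 8) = (k - 4)*(k + 2)*(k + 4)*(k + 2)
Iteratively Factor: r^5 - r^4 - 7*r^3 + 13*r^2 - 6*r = (r)*(r^4 - r^3 - 7*r^2 + 13*r - 6) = r*(r - 2)*(r^3 + r^2 - 5*r + 3) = r*(r - 2)*(r + 3)*(r^2 - 2*r + 1) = r*(r - 2)*(r - 1)*(r + 3)*(r - 1)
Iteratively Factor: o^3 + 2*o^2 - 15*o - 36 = (o - 4)*(o^2 + 6*o + 9) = (o - 4)*(o + 3)*(o + 3)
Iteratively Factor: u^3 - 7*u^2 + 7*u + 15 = (u - 5)*(u^2 - 2*u - 3) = (u - 5)*(u + 1)*(u - 3)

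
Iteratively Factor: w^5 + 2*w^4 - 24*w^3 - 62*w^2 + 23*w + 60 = (w - 5)*(w^4 + 7*w^3 + 11*w^2 - 7*w - 12) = (w - 5)*(w + 1)*(w^3 + 6*w^2 + 5*w - 12) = (w - 5)*(w + 1)*(w + 3)*(w^2 + 3*w - 4) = (w - 5)*(w - 1)*(w + 1)*(w + 3)*(w + 4)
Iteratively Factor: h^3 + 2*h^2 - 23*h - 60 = (h - 5)*(h^2 + 7*h + 12) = (h - 5)*(h + 3)*(h + 4)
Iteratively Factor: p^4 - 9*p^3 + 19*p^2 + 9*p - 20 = (p - 4)*(p^3 - 5*p^2 - p + 5) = (p - 4)*(p + 1)*(p^2 - 6*p + 5) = (p - 5)*(p - 4)*(p + 1)*(p - 1)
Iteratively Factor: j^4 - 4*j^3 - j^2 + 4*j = (j - 1)*(j^3 - 3*j^2 - 4*j) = j*(j - 1)*(j^2 - 3*j - 4) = j*(j - 1)*(j + 1)*(j - 4)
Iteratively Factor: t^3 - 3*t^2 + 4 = (t - 2)*(t^2 - t - 2) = (t - 2)^2*(t + 1)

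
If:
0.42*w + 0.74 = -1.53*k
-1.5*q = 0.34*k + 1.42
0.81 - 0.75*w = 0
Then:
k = -0.78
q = -0.77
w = 1.08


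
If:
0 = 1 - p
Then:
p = 1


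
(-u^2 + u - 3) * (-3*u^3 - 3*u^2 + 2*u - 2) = 3*u^5 + 4*u^3 + 13*u^2 - 8*u + 6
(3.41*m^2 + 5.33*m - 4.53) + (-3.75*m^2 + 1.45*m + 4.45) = -0.34*m^2 + 6.78*m - 0.0800000000000001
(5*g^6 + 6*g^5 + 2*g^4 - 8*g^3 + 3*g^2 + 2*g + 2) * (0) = 0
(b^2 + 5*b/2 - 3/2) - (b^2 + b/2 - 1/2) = 2*b - 1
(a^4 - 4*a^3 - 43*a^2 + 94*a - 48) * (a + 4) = a^5 - 59*a^3 - 78*a^2 + 328*a - 192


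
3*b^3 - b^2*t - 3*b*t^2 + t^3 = (-3*b + t)*(-b + t)*(b + t)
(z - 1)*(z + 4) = z^2 + 3*z - 4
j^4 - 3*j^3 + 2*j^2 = j^2*(j - 2)*(j - 1)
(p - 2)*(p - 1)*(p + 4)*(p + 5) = p^4 + 6*p^3 - 5*p^2 - 42*p + 40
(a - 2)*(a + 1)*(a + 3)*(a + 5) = a^4 + 7*a^3 + 5*a^2 - 31*a - 30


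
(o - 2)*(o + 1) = o^2 - o - 2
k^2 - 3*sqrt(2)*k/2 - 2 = (k - 2*sqrt(2))*(k + sqrt(2)/2)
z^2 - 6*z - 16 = (z - 8)*(z + 2)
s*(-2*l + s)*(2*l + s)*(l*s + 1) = -4*l^3*s^2 - 4*l^2*s + l*s^4 + s^3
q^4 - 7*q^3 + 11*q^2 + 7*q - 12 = (q - 4)*(q - 3)*(q - 1)*(q + 1)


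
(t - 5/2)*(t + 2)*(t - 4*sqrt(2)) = t^3 - 4*sqrt(2)*t^2 - t^2/2 - 5*t + 2*sqrt(2)*t + 20*sqrt(2)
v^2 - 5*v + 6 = (v - 3)*(v - 2)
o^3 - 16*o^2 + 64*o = o*(o - 8)^2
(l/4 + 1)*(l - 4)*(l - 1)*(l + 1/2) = l^4/4 - l^3/8 - 33*l^2/8 + 2*l + 2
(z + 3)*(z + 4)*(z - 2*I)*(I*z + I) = I*z^4 + 2*z^3 + 8*I*z^3 + 16*z^2 + 19*I*z^2 + 38*z + 12*I*z + 24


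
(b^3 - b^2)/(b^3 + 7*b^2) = (b - 1)/(b + 7)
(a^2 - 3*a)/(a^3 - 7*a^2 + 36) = a/(a^2 - 4*a - 12)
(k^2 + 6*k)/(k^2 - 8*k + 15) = k*(k + 6)/(k^2 - 8*k + 15)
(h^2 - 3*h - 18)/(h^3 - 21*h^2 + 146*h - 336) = (h + 3)/(h^2 - 15*h + 56)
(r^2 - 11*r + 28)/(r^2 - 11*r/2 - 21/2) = 2*(r - 4)/(2*r + 3)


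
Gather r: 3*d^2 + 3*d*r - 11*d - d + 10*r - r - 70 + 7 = 3*d^2 - 12*d + r*(3*d + 9) - 63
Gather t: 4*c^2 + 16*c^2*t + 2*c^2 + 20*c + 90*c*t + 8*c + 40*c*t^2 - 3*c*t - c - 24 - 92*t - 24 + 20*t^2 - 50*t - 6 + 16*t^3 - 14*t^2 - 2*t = 6*c^2 + 27*c + 16*t^3 + t^2*(40*c + 6) + t*(16*c^2 + 87*c - 144) - 54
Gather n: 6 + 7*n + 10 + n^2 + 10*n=n^2 + 17*n + 16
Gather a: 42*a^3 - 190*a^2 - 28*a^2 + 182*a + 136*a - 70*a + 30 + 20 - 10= 42*a^3 - 218*a^2 + 248*a + 40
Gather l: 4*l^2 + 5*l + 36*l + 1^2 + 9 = 4*l^2 + 41*l + 10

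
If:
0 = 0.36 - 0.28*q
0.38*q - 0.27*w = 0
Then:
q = 1.29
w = 1.81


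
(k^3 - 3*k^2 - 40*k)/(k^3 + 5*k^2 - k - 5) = k*(k - 8)/(k^2 - 1)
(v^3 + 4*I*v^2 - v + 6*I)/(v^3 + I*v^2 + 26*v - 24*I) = (v^2 + 5*I*v - 6)/(v^2 + 2*I*v + 24)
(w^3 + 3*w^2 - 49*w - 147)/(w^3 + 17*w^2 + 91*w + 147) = (w - 7)/(w + 7)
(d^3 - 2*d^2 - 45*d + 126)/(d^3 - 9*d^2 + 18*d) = (d + 7)/d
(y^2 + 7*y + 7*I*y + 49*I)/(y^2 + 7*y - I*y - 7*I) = (y + 7*I)/(y - I)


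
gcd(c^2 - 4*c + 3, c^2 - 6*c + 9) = c - 3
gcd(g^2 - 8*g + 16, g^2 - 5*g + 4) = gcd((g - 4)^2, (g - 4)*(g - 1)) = g - 4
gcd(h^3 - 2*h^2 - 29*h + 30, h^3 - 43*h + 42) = h^2 - 7*h + 6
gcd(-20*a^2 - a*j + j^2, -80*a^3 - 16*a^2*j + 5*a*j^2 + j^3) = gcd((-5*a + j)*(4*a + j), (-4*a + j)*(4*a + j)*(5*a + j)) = 4*a + j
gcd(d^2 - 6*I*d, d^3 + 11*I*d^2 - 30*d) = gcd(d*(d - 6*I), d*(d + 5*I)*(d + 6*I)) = d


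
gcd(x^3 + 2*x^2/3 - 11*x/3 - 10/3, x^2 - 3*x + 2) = x - 2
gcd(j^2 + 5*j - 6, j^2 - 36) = j + 6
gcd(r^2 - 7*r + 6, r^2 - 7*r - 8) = 1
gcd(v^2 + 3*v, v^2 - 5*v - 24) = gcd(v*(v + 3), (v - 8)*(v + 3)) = v + 3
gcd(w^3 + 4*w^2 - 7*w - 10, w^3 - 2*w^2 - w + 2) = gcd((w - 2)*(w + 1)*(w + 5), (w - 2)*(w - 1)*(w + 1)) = w^2 - w - 2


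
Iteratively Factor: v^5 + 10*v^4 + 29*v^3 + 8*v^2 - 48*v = (v + 4)*(v^4 + 6*v^3 + 5*v^2 - 12*v) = (v + 3)*(v + 4)*(v^3 + 3*v^2 - 4*v) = (v - 1)*(v + 3)*(v + 4)*(v^2 + 4*v) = v*(v - 1)*(v + 3)*(v + 4)*(v + 4)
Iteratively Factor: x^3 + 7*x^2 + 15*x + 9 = (x + 3)*(x^2 + 4*x + 3) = (x + 3)^2*(x + 1)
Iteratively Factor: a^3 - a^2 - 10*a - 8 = (a + 1)*(a^2 - 2*a - 8) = (a + 1)*(a + 2)*(a - 4)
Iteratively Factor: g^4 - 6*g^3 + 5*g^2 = (g)*(g^3 - 6*g^2 + 5*g) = g*(g - 5)*(g^2 - g) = g^2*(g - 5)*(g - 1)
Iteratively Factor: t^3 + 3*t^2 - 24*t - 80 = (t - 5)*(t^2 + 8*t + 16) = (t - 5)*(t + 4)*(t + 4)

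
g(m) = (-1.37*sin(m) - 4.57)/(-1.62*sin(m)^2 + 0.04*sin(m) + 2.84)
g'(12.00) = 0.55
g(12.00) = -1.63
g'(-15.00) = -0.84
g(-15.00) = -1.73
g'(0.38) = -1.27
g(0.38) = -1.93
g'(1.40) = -2.04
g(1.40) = -4.53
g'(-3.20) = 0.57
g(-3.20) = -1.64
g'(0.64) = -2.05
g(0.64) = -2.36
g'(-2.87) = -0.01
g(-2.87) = -1.55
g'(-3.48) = 1.17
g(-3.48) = -1.88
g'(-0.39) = 0.22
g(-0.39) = -1.56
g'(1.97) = 3.32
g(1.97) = -3.88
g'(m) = (3.24*sin(m)*cos(m) - 0.04*cos(m))*(-1.37*sin(m) - 4.57)/(-1.62*sin(m)^2 + 0.04*sin(m) + 2.84)^2 - 1.37*cos(m)/(-1.62*sin(m)^2 + 0.04*sin(m) + 2.84) = (-14.8068*sin(m) + 1.1097*cos(2*m) - 4.8177)*cos(m)/(-1.62*sin(m)^2 + 0.04*sin(m) + 2.84)^2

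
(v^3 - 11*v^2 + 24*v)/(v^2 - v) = (v^2 - 11*v + 24)/(v - 1)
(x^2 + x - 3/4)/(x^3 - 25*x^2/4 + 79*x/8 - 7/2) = 2*(2*x + 3)/(4*x^2 - 23*x + 28)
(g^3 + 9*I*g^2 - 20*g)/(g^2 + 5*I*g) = g + 4*I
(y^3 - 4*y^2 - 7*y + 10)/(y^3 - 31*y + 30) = (y + 2)/(y + 6)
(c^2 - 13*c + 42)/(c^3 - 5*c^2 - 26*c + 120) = (c - 7)/(c^2 + c - 20)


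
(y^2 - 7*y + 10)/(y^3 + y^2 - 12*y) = (y^2 - 7*y + 10)/(y*(y^2 + y - 12))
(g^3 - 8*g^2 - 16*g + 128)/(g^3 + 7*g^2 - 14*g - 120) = (g^2 - 4*g - 32)/(g^2 + 11*g + 30)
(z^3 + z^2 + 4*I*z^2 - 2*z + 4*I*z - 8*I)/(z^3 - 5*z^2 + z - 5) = (z^3 + z^2*(1 + 4*I) + z*(-2 + 4*I) - 8*I)/(z^3 - 5*z^2 + z - 5)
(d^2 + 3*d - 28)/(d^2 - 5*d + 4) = (d + 7)/(d - 1)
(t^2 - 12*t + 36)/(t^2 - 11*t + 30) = (t - 6)/(t - 5)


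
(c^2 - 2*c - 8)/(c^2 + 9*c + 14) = (c - 4)/(c + 7)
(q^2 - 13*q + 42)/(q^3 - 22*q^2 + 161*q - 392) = (q - 6)/(q^2 - 15*q + 56)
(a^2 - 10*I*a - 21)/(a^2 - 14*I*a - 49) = (a - 3*I)/(a - 7*I)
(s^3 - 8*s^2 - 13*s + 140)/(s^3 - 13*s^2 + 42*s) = (s^2 - s - 20)/(s*(s - 6))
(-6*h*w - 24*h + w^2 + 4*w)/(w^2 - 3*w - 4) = (6*h*w + 24*h - w^2 - 4*w)/(-w^2 + 3*w + 4)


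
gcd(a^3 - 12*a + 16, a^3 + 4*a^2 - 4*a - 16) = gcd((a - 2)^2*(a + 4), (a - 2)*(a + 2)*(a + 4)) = a^2 + 2*a - 8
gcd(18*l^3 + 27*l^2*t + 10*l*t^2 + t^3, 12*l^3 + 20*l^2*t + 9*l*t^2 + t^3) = 6*l^2 + 7*l*t + t^2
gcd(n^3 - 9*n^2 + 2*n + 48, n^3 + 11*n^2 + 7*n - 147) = n - 3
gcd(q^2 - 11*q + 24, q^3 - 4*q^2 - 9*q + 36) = q - 3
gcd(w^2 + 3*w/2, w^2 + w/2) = w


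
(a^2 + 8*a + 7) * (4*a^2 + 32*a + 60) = 4*a^4 + 64*a^3 + 344*a^2 + 704*a + 420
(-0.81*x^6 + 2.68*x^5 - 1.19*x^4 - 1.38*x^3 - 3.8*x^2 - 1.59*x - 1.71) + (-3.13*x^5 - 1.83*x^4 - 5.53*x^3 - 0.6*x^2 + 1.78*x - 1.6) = -0.81*x^6 - 0.45*x^5 - 3.02*x^4 - 6.91*x^3 - 4.4*x^2 + 0.19*x - 3.31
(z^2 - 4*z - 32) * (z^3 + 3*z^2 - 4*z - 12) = z^5 - z^4 - 48*z^3 - 92*z^2 + 176*z + 384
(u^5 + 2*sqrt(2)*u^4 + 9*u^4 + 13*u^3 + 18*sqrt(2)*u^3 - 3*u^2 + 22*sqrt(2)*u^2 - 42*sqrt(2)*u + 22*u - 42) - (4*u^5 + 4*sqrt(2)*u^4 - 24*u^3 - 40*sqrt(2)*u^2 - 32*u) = -3*u^5 - 2*sqrt(2)*u^4 + 9*u^4 + 18*sqrt(2)*u^3 + 37*u^3 - 3*u^2 + 62*sqrt(2)*u^2 - 42*sqrt(2)*u + 54*u - 42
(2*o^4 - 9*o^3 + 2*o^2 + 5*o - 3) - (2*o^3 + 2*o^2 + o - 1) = 2*o^4 - 11*o^3 + 4*o - 2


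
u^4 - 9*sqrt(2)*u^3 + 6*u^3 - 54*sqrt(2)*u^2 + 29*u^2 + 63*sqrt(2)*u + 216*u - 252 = (u - 1)*(u + 7)*(u - 6*sqrt(2))*(u - 3*sqrt(2))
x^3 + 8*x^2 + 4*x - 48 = (x - 2)*(x + 4)*(x + 6)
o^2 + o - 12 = (o - 3)*(o + 4)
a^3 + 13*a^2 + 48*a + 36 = (a + 1)*(a + 6)^2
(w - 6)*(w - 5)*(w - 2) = w^3 - 13*w^2 + 52*w - 60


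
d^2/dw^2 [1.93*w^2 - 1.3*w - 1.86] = 3.86000000000000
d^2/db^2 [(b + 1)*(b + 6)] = 2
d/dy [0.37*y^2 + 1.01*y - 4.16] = 0.74*y + 1.01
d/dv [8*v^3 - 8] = 24*v^2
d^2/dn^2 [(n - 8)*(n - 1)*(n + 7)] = 6*n - 4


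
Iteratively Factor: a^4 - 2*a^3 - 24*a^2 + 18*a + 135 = (a - 3)*(a^3 + a^2 - 21*a - 45) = (a - 3)*(a + 3)*(a^2 - 2*a - 15) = (a - 3)*(a + 3)^2*(a - 5)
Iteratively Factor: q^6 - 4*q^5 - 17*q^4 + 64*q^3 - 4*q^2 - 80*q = (q - 5)*(q^5 + q^4 - 12*q^3 + 4*q^2 + 16*q) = (q - 5)*(q - 2)*(q^4 + 3*q^3 - 6*q^2 - 8*q) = (q - 5)*(q - 2)*(q + 4)*(q^3 - q^2 - 2*q) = q*(q - 5)*(q - 2)*(q + 4)*(q^2 - q - 2) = q*(q - 5)*(q - 2)^2*(q + 4)*(q + 1)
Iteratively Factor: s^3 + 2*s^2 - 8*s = (s)*(s^2 + 2*s - 8) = s*(s - 2)*(s + 4)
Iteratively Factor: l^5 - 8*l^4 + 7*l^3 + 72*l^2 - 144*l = (l - 4)*(l^4 - 4*l^3 - 9*l^2 + 36*l) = (l - 4)^2*(l^3 - 9*l) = (l - 4)^2*(l - 3)*(l^2 + 3*l) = l*(l - 4)^2*(l - 3)*(l + 3)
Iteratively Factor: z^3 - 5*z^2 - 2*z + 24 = (z + 2)*(z^2 - 7*z + 12) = (z - 3)*(z + 2)*(z - 4)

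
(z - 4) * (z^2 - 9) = z^3 - 4*z^2 - 9*z + 36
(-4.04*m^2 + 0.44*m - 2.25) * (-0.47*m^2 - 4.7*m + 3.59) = 1.8988*m^4 + 18.7812*m^3 - 15.5141*m^2 + 12.1546*m - 8.0775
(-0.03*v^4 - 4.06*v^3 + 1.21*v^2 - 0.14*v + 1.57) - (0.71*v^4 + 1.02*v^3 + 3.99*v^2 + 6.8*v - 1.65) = -0.74*v^4 - 5.08*v^3 - 2.78*v^2 - 6.94*v + 3.22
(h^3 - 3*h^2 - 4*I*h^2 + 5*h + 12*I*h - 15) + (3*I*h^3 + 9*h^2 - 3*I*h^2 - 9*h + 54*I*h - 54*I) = h^3 + 3*I*h^3 + 6*h^2 - 7*I*h^2 - 4*h + 66*I*h - 15 - 54*I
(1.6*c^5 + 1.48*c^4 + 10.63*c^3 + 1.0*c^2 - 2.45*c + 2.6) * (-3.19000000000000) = -5.104*c^5 - 4.7212*c^4 - 33.9097*c^3 - 3.19*c^2 + 7.8155*c - 8.294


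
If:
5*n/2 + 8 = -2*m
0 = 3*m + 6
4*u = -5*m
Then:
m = -2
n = -8/5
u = 5/2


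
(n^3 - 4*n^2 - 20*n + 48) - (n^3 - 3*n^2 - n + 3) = -n^2 - 19*n + 45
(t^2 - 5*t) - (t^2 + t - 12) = 12 - 6*t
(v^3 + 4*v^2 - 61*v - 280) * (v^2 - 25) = v^5 + 4*v^4 - 86*v^3 - 380*v^2 + 1525*v + 7000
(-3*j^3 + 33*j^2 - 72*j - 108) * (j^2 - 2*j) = -3*j^5 + 39*j^4 - 138*j^3 + 36*j^2 + 216*j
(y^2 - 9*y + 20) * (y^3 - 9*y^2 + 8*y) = y^5 - 18*y^4 + 109*y^3 - 252*y^2 + 160*y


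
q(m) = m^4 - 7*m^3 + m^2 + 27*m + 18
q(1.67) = 41.05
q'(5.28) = 40.91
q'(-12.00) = -9933.00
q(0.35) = 27.29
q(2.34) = 26.95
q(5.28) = -64.74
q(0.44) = 29.51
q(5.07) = -70.93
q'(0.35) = 25.30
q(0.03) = 18.81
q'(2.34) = -32.06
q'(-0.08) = 26.70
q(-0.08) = 15.85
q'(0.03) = 27.04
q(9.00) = 1800.00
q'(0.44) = 24.16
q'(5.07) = 18.63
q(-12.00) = 32670.00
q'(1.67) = -9.60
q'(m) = 4*m^3 - 21*m^2 + 2*m + 27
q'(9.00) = 1260.00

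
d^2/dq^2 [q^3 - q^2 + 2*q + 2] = 6*q - 2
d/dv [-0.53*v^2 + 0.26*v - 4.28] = 0.26 - 1.06*v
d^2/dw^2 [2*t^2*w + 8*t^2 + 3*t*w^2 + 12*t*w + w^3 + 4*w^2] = 6*t + 6*w + 8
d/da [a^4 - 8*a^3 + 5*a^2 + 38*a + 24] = 4*a^3 - 24*a^2 + 10*a + 38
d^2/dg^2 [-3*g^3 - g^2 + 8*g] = -18*g - 2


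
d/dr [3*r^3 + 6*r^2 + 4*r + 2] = 9*r^2 + 12*r + 4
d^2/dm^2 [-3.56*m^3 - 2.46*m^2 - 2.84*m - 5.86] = -21.36*m - 4.92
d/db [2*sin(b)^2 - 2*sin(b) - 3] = 2*sin(2*b) - 2*cos(b)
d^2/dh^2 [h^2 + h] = 2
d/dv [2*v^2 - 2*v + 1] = 4*v - 2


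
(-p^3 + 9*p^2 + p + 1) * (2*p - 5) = -2*p^4 + 23*p^3 - 43*p^2 - 3*p - 5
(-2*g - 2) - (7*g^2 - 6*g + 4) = -7*g^2 + 4*g - 6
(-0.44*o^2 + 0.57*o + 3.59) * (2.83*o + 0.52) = -1.2452*o^3 + 1.3843*o^2 + 10.4561*o + 1.8668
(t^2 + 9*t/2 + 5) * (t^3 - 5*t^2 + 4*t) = t^5 - t^4/2 - 27*t^3/2 - 7*t^2 + 20*t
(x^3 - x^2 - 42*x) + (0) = x^3 - x^2 - 42*x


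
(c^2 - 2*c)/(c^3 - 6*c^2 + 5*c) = (c - 2)/(c^2 - 6*c + 5)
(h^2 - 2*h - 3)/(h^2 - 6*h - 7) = (h - 3)/(h - 7)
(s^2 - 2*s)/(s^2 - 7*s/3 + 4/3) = 3*s*(s - 2)/(3*s^2 - 7*s + 4)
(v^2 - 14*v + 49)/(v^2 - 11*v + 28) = (v - 7)/(v - 4)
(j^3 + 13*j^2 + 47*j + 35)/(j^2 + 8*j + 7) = j + 5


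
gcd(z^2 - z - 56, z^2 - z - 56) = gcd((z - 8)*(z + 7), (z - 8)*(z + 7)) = z^2 - z - 56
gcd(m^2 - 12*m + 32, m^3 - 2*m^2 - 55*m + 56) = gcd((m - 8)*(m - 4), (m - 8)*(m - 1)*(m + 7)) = m - 8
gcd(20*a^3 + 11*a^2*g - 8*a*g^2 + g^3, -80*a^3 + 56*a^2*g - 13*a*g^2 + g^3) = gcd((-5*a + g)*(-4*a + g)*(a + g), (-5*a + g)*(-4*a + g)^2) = 20*a^2 - 9*a*g + g^2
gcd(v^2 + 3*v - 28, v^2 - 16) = v - 4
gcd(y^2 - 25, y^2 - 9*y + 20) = y - 5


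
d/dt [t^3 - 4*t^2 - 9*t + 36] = 3*t^2 - 8*t - 9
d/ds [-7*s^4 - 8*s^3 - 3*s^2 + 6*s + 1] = -28*s^3 - 24*s^2 - 6*s + 6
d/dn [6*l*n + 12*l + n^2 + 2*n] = 6*l + 2*n + 2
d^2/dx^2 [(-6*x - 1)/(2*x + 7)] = 160/(2*x + 7)^3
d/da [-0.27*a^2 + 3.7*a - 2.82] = 3.7 - 0.54*a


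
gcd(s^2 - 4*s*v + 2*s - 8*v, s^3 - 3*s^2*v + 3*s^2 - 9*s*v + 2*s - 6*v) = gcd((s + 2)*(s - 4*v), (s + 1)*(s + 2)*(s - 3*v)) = s + 2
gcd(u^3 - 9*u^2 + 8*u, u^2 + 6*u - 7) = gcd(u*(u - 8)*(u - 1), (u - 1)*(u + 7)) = u - 1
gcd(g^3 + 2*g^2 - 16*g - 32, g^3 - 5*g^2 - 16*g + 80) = g^2 - 16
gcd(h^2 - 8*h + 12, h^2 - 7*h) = 1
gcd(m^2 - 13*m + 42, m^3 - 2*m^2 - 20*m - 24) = m - 6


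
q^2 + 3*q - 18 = (q - 3)*(q + 6)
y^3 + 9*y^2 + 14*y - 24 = (y - 1)*(y + 4)*(y + 6)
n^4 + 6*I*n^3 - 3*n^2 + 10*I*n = n*(n - I)*(n + 2*I)*(n + 5*I)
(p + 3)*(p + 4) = p^2 + 7*p + 12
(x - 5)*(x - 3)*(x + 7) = x^3 - x^2 - 41*x + 105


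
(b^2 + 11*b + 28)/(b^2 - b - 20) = (b + 7)/(b - 5)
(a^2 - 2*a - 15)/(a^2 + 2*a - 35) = (a + 3)/(a + 7)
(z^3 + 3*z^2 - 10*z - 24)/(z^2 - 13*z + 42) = (z^3 + 3*z^2 - 10*z - 24)/(z^2 - 13*z + 42)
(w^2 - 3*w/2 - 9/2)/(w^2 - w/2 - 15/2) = (2*w + 3)/(2*w + 5)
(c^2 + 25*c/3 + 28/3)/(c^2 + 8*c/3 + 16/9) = 3*(c + 7)/(3*c + 4)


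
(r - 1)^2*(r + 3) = r^3 + r^2 - 5*r + 3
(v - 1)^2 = v^2 - 2*v + 1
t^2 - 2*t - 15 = (t - 5)*(t + 3)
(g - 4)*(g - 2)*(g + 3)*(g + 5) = g^4 + 2*g^3 - 25*g^2 - 26*g + 120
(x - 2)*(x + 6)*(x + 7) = x^3 + 11*x^2 + 16*x - 84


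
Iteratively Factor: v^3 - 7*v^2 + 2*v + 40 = (v - 4)*(v^2 - 3*v - 10) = (v - 5)*(v - 4)*(v + 2)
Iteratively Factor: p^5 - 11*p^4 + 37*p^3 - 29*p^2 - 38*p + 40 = (p - 5)*(p^4 - 6*p^3 + 7*p^2 + 6*p - 8) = (p - 5)*(p - 2)*(p^3 - 4*p^2 - p + 4) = (p - 5)*(p - 2)*(p - 1)*(p^2 - 3*p - 4) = (p - 5)*(p - 2)*(p - 1)*(p + 1)*(p - 4)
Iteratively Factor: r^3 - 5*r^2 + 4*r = (r - 4)*(r^2 - r) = (r - 4)*(r - 1)*(r)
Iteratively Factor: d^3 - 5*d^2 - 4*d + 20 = (d + 2)*(d^2 - 7*d + 10) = (d - 2)*(d + 2)*(d - 5)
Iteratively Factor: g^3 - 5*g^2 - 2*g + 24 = (g + 2)*(g^2 - 7*g + 12) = (g - 3)*(g + 2)*(g - 4)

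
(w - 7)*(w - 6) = w^2 - 13*w + 42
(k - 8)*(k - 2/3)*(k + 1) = k^3 - 23*k^2/3 - 10*k/3 + 16/3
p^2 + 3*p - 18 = (p - 3)*(p + 6)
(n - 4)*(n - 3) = n^2 - 7*n + 12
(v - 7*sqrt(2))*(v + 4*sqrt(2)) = v^2 - 3*sqrt(2)*v - 56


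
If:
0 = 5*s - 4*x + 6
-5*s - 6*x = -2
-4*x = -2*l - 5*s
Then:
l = 3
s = -14/25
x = 4/5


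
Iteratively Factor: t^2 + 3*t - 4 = (t - 1)*(t + 4)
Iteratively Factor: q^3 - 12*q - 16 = (q + 2)*(q^2 - 2*q - 8) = (q + 2)^2*(q - 4)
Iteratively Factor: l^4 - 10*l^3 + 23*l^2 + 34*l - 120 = (l - 4)*(l^3 - 6*l^2 - l + 30) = (l - 4)*(l + 2)*(l^2 - 8*l + 15) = (l - 4)*(l - 3)*(l + 2)*(l - 5)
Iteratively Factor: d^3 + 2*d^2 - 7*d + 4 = (d - 1)*(d^2 + 3*d - 4) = (d - 1)^2*(d + 4)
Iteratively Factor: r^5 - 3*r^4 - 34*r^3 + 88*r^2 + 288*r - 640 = (r - 4)*(r^4 + r^3 - 30*r^2 - 32*r + 160) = (r - 4)*(r - 2)*(r^3 + 3*r^2 - 24*r - 80) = (r - 4)*(r - 2)*(r + 4)*(r^2 - r - 20) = (r - 5)*(r - 4)*(r - 2)*(r + 4)*(r + 4)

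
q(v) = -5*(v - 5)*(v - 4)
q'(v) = 45 - 10*v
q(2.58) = -17.18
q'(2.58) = 19.20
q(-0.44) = -120.77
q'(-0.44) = 49.40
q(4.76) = 0.91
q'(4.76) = -2.60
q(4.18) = 0.74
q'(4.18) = 3.20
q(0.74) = -69.44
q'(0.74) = 37.60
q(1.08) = -57.23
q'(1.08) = 34.20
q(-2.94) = -275.52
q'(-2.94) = 74.40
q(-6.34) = -586.28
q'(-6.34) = 108.40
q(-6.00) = -550.00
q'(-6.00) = 105.00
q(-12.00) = -1360.00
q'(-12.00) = 165.00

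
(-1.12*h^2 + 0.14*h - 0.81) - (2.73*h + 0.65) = -1.12*h^2 - 2.59*h - 1.46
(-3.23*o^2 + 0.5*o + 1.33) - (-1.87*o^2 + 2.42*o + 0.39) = -1.36*o^2 - 1.92*o + 0.94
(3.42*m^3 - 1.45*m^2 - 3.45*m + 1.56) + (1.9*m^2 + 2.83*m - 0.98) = 3.42*m^3 + 0.45*m^2 - 0.62*m + 0.58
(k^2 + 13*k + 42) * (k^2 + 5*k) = k^4 + 18*k^3 + 107*k^2 + 210*k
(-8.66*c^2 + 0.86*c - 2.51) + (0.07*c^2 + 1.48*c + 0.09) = -8.59*c^2 + 2.34*c - 2.42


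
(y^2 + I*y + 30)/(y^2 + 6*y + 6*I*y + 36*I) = (y - 5*I)/(y + 6)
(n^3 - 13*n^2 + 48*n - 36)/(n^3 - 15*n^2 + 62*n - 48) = (n - 6)/(n - 8)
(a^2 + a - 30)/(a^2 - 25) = (a + 6)/(a + 5)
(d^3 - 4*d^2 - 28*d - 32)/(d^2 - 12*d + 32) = (d^2 + 4*d + 4)/(d - 4)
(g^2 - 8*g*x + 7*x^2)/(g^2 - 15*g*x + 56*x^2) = (-g + x)/(-g + 8*x)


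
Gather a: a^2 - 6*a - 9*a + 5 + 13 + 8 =a^2 - 15*a + 26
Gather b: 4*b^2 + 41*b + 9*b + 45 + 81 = 4*b^2 + 50*b + 126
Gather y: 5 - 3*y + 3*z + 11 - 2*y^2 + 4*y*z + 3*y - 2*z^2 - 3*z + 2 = -2*y^2 + 4*y*z - 2*z^2 + 18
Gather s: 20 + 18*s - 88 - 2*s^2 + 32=-2*s^2 + 18*s - 36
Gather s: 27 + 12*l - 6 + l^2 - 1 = l^2 + 12*l + 20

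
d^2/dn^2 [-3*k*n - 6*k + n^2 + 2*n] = 2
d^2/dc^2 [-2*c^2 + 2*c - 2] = -4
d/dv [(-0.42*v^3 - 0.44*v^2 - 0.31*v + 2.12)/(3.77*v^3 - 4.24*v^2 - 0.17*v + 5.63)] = (3.4396*v^4 + 2.4802*v^3 - 32.3106*v^2 + 13.0232*v - 1.3849)/(14.2129*v^6 - 31.9696*v^5 + 16.6958*v^4 + 43.8918*v^3 - 47.7135*v^2 - 1.9142*v + 31.6969)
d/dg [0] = 0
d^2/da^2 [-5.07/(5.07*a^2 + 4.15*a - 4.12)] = (260.647686*a^2 + 213.35067*a - 5.07*(10.14*a + 4.15)*(20.28*a + 8.3) - 211.808376)/(5.07*a^2 + 4.15*a - 4.12)^3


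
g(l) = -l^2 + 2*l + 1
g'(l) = 2 - 2*l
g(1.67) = 1.55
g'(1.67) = -1.34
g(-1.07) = -2.28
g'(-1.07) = 4.14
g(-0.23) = 0.49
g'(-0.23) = 2.46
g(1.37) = 1.86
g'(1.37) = -0.74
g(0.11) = 1.21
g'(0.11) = 1.78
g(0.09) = 1.17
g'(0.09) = 1.82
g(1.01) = 2.00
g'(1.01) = -0.02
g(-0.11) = 0.77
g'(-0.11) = 2.22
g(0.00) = 1.00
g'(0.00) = 2.00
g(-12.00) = -167.00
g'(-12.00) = 26.00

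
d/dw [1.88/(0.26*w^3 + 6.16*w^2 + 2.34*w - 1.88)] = (-1.4664*w^2 - 23.1616*w - 4.3992)/(0.26*w^3 + 6.16*w^2 + 2.34*w - 1.88)^2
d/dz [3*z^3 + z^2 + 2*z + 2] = 9*z^2 + 2*z + 2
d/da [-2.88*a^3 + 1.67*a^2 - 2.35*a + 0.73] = -8.64*a^2 + 3.34*a - 2.35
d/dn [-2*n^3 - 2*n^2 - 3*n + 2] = -6*n^2 - 4*n - 3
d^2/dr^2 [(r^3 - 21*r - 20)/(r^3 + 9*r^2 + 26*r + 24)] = 2*(-9*r^3 - 33*r^2 - 3*r + 61)/(r^6 + 15*r^5 + 93*r^4 + 305*r^3 + 558*r^2 + 540*r + 216)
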